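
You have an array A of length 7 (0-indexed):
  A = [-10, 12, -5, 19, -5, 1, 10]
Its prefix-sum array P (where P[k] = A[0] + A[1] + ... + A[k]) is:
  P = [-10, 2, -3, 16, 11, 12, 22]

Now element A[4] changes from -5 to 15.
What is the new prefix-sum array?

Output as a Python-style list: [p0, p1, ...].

Change: A[4] -5 -> 15, delta = 20
P[k] for k < 4: unchanged (A[4] not included)
P[k] for k >= 4: shift by delta = 20
  P[0] = -10 + 0 = -10
  P[1] = 2 + 0 = 2
  P[2] = -3 + 0 = -3
  P[3] = 16 + 0 = 16
  P[4] = 11 + 20 = 31
  P[5] = 12 + 20 = 32
  P[6] = 22 + 20 = 42

Answer: [-10, 2, -3, 16, 31, 32, 42]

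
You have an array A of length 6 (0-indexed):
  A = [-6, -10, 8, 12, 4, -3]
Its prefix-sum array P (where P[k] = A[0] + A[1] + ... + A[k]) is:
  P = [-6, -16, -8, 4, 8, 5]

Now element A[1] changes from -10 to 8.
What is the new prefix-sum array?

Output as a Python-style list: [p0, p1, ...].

Answer: [-6, 2, 10, 22, 26, 23]

Derivation:
Change: A[1] -10 -> 8, delta = 18
P[k] for k < 1: unchanged (A[1] not included)
P[k] for k >= 1: shift by delta = 18
  P[0] = -6 + 0 = -6
  P[1] = -16 + 18 = 2
  P[2] = -8 + 18 = 10
  P[3] = 4 + 18 = 22
  P[4] = 8 + 18 = 26
  P[5] = 5 + 18 = 23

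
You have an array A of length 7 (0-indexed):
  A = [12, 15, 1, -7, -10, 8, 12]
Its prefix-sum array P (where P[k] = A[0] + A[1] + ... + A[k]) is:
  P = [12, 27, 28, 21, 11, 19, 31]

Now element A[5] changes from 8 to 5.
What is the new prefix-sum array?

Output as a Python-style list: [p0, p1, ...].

Answer: [12, 27, 28, 21, 11, 16, 28]

Derivation:
Change: A[5] 8 -> 5, delta = -3
P[k] for k < 5: unchanged (A[5] not included)
P[k] for k >= 5: shift by delta = -3
  P[0] = 12 + 0 = 12
  P[1] = 27 + 0 = 27
  P[2] = 28 + 0 = 28
  P[3] = 21 + 0 = 21
  P[4] = 11 + 0 = 11
  P[5] = 19 + -3 = 16
  P[6] = 31 + -3 = 28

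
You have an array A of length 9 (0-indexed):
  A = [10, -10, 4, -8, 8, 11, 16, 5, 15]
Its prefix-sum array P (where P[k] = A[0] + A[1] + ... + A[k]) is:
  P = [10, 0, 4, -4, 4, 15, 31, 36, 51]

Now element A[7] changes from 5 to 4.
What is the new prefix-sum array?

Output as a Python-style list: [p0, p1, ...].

Answer: [10, 0, 4, -4, 4, 15, 31, 35, 50]

Derivation:
Change: A[7] 5 -> 4, delta = -1
P[k] for k < 7: unchanged (A[7] not included)
P[k] for k >= 7: shift by delta = -1
  P[0] = 10 + 0 = 10
  P[1] = 0 + 0 = 0
  P[2] = 4 + 0 = 4
  P[3] = -4 + 0 = -4
  P[4] = 4 + 0 = 4
  P[5] = 15 + 0 = 15
  P[6] = 31 + 0 = 31
  P[7] = 36 + -1 = 35
  P[8] = 51 + -1 = 50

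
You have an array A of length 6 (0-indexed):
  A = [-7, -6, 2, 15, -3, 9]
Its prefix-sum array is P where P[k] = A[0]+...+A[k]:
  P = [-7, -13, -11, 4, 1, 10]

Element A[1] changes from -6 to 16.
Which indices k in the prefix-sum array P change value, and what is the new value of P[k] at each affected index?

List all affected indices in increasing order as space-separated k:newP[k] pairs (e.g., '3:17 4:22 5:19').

P[k] = A[0] + ... + A[k]
P[k] includes A[1] iff k >= 1
Affected indices: 1, 2, ..., 5; delta = 22
  P[1]: -13 + 22 = 9
  P[2]: -11 + 22 = 11
  P[3]: 4 + 22 = 26
  P[4]: 1 + 22 = 23
  P[5]: 10 + 22 = 32

Answer: 1:9 2:11 3:26 4:23 5:32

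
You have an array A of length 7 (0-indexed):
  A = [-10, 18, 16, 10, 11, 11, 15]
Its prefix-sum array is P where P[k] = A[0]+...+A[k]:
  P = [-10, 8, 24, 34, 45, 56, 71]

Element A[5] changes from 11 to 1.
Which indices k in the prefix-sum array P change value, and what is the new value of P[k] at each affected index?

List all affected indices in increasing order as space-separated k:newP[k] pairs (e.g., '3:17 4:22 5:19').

P[k] = A[0] + ... + A[k]
P[k] includes A[5] iff k >= 5
Affected indices: 5, 6, ..., 6; delta = -10
  P[5]: 56 + -10 = 46
  P[6]: 71 + -10 = 61

Answer: 5:46 6:61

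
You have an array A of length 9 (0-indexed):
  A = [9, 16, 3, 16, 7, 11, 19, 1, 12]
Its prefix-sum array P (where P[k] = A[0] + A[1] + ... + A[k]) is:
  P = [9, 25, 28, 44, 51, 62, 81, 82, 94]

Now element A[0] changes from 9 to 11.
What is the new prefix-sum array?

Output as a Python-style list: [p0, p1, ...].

Answer: [11, 27, 30, 46, 53, 64, 83, 84, 96]

Derivation:
Change: A[0] 9 -> 11, delta = 2
P[k] for k < 0: unchanged (A[0] not included)
P[k] for k >= 0: shift by delta = 2
  P[0] = 9 + 2 = 11
  P[1] = 25 + 2 = 27
  P[2] = 28 + 2 = 30
  P[3] = 44 + 2 = 46
  P[4] = 51 + 2 = 53
  P[5] = 62 + 2 = 64
  P[6] = 81 + 2 = 83
  P[7] = 82 + 2 = 84
  P[8] = 94 + 2 = 96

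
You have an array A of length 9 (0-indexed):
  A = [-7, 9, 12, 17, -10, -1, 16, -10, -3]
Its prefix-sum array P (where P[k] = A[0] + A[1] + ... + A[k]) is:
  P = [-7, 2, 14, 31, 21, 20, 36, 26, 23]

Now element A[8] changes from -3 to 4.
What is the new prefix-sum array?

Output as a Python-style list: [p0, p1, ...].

Change: A[8] -3 -> 4, delta = 7
P[k] for k < 8: unchanged (A[8] not included)
P[k] for k >= 8: shift by delta = 7
  P[0] = -7 + 0 = -7
  P[1] = 2 + 0 = 2
  P[2] = 14 + 0 = 14
  P[3] = 31 + 0 = 31
  P[4] = 21 + 0 = 21
  P[5] = 20 + 0 = 20
  P[6] = 36 + 0 = 36
  P[7] = 26 + 0 = 26
  P[8] = 23 + 7 = 30

Answer: [-7, 2, 14, 31, 21, 20, 36, 26, 30]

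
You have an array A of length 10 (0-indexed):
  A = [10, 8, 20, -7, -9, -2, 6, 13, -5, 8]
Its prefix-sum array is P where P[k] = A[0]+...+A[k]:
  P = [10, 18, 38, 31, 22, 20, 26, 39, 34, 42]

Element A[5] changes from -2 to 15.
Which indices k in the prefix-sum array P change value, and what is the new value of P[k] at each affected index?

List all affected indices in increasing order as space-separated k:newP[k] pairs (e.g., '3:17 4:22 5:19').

Answer: 5:37 6:43 7:56 8:51 9:59

Derivation:
P[k] = A[0] + ... + A[k]
P[k] includes A[5] iff k >= 5
Affected indices: 5, 6, ..., 9; delta = 17
  P[5]: 20 + 17 = 37
  P[6]: 26 + 17 = 43
  P[7]: 39 + 17 = 56
  P[8]: 34 + 17 = 51
  P[9]: 42 + 17 = 59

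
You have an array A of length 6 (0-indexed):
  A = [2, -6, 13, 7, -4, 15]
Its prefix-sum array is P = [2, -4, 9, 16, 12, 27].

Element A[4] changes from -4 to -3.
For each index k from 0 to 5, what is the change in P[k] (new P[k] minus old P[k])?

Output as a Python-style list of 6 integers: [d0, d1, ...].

Element change: A[4] -4 -> -3, delta = 1
For k < 4: P[k] unchanged, delta_P[k] = 0
For k >= 4: P[k] shifts by exactly 1
Delta array: [0, 0, 0, 0, 1, 1]

Answer: [0, 0, 0, 0, 1, 1]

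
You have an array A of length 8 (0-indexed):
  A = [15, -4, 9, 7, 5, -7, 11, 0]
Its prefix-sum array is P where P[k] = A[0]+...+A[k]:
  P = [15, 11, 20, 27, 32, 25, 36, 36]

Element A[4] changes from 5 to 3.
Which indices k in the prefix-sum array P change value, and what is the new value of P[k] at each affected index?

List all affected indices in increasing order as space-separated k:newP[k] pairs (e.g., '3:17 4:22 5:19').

Answer: 4:30 5:23 6:34 7:34

Derivation:
P[k] = A[0] + ... + A[k]
P[k] includes A[4] iff k >= 4
Affected indices: 4, 5, ..., 7; delta = -2
  P[4]: 32 + -2 = 30
  P[5]: 25 + -2 = 23
  P[6]: 36 + -2 = 34
  P[7]: 36 + -2 = 34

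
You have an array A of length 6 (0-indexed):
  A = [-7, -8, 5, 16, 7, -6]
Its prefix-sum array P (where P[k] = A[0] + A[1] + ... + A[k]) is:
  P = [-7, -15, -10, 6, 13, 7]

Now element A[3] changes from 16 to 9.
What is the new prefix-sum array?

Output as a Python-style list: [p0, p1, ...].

Change: A[3] 16 -> 9, delta = -7
P[k] for k < 3: unchanged (A[3] not included)
P[k] for k >= 3: shift by delta = -7
  P[0] = -7 + 0 = -7
  P[1] = -15 + 0 = -15
  P[2] = -10 + 0 = -10
  P[3] = 6 + -7 = -1
  P[4] = 13 + -7 = 6
  P[5] = 7 + -7 = 0

Answer: [-7, -15, -10, -1, 6, 0]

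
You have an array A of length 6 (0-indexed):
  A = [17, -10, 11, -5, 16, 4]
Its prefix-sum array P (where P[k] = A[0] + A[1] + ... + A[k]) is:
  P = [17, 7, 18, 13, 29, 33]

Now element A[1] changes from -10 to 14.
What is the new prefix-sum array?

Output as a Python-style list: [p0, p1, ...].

Change: A[1] -10 -> 14, delta = 24
P[k] for k < 1: unchanged (A[1] not included)
P[k] for k >= 1: shift by delta = 24
  P[0] = 17 + 0 = 17
  P[1] = 7 + 24 = 31
  P[2] = 18 + 24 = 42
  P[3] = 13 + 24 = 37
  P[4] = 29 + 24 = 53
  P[5] = 33 + 24 = 57

Answer: [17, 31, 42, 37, 53, 57]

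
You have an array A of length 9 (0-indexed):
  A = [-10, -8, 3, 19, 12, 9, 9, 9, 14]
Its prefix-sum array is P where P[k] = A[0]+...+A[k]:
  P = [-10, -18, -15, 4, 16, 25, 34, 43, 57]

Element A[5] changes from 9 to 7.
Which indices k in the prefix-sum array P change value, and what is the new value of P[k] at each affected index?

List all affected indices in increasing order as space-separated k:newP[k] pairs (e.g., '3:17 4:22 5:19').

P[k] = A[0] + ... + A[k]
P[k] includes A[5] iff k >= 5
Affected indices: 5, 6, ..., 8; delta = -2
  P[5]: 25 + -2 = 23
  P[6]: 34 + -2 = 32
  P[7]: 43 + -2 = 41
  P[8]: 57 + -2 = 55

Answer: 5:23 6:32 7:41 8:55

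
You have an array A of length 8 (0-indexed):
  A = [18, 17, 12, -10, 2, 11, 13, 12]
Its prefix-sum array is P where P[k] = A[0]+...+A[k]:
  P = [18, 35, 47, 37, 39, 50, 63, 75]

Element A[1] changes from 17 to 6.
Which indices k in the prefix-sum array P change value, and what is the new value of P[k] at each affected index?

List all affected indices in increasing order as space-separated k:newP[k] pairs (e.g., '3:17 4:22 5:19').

P[k] = A[0] + ... + A[k]
P[k] includes A[1] iff k >= 1
Affected indices: 1, 2, ..., 7; delta = -11
  P[1]: 35 + -11 = 24
  P[2]: 47 + -11 = 36
  P[3]: 37 + -11 = 26
  P[4]: 39 + -11 = 28
  P[5]: 50 + -11 = 39
  P[6]: 63 + -11 = 52
  P[7]: 75 + -11 = 64

Answer: 1:24 2:36 3:26 4:28 5:39 6:52 7:64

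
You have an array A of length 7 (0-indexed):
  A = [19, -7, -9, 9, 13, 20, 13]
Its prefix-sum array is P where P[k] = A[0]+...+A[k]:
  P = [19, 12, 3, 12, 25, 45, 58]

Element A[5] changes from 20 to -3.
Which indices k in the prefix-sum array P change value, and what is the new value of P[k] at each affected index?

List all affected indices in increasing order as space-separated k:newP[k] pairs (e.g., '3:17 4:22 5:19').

Answer: 5:22 6:35

Derivation:
P[k] = A[0] + ... + A[k]
P[k] includes A[5] iff k >= 5
Affected indices: 5, 6, ..., 6; delta = -23
  P[5]: 45 + -23 = 22
  P[6]: 58 + -23 = 35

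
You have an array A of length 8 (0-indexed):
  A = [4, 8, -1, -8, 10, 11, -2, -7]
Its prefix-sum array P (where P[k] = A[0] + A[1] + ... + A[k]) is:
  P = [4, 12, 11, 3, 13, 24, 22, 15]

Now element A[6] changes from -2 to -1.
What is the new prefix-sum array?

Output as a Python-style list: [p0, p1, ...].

Answer: [4, 12, 11, 3, 13, 24, 23, 16]

Derivation:
Change: A[6] -2 -> -1, delta = 1
P[k] for k < 6: unchanged (A[6] not included)
P[k] for k >= 6: shift by delta = 1
  P[0] = 4 + 0 = 4
  P[1] = 12 + 0 = 12
  P[2] = 11 + 0 = 11
  P[3] = 3 + 0 = 3
  P[4] = 13 + 0 = 13
  P[5] = 24 + 0 = 24
  P[6] = 22 + 1 = 23
  P[7] = 15 + 1 = 16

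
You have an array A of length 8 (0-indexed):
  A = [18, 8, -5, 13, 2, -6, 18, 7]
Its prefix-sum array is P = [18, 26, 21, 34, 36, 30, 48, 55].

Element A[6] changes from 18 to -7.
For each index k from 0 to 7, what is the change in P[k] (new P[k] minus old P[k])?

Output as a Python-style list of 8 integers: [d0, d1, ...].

Answer: [0, 0, 0, 0, 0, 0, -25, -25]

Derivation:
Element change: A[6] 18 -> -7, delta = -25
For k < 6: P[k] unchanged, delta_P[k] = 0
For k >= 6: P[k] shifts by exactly -25
Delta array: [0, 0, 0, 0, 0, 0, -25, -25]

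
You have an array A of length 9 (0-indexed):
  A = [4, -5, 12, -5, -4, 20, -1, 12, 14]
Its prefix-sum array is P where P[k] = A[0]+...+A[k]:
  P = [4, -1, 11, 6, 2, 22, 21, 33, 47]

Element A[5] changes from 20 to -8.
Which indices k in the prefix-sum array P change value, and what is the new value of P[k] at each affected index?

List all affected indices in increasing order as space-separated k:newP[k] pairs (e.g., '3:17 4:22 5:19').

P[k] = A[0] + ... + A[k]
P[k] includes A[5] iff k >= 5
Affected indices: 5, 6, ..., 8; delta = -28
  P[5]: 22 + -28 = -6
  P[6]: 21 + -28 = -7
  P[7]: 33 + -28 = 5
  P[8]: 47 + -28 = 19

Answer: 5:-6 6:-7 7:5 8:19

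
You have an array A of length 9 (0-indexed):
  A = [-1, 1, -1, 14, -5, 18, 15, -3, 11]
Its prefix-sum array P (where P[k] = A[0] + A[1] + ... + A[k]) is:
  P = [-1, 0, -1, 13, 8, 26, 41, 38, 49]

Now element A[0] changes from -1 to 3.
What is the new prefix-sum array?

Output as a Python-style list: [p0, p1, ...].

Change: A[0] -1 -> 3, delta = 4
P[k] for k < 0: unchanged (A[0] not included)
P[k] for k >= 0: shift by delta = 4
  P[0] = -1 + 4 = 3
  P[1] = 0 + 4 = 4
  P[2] = -1 + 4 = 3
  P[3] = 13 + 4 = 17
  P[4] = 8 + 4 = 12
  P[5] = 26 + 4 = 30
  P[6] = 41 + 4 = 45
  P[7] = 38 + 4 = 42
  P[8] = 49 + 4 = 53

Answer: [3, 4, 3, 17, 12, 30, 45, 42, 53]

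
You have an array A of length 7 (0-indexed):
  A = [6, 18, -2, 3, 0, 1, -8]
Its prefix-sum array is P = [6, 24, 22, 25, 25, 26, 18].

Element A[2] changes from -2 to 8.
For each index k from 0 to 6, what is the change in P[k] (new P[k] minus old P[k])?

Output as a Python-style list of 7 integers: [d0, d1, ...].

Answer: [0, 0, 10, 10, 10, 10, 10]

Derivation:
Element change: A[2] -2 -> 8, delta = 10
For k < 2: P[k] unchanged, delta_P[k] = 0
For k >= 2: P[k] shifts by exactly 10
Delta array: [0, 0, 10, 10, 10, 10, 10]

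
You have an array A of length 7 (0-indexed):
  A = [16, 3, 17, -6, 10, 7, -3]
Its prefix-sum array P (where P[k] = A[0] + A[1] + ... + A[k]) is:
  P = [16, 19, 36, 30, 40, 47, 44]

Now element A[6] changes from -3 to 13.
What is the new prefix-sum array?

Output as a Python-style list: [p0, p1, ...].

Answer: [16, 19, 36, 30, 40, 47, 60]

Derivation:
Change: A[6] -3 -> 13, delta = 16
P[k] for k < 6: unchanged (A[6] not included)
P[k] for k >= 6: shift by delta = 16
  P[0] = 16 + 0 = 16
  P[1] = 19 + 0 = 19
  P[2] = 36 + 0 = 36
  P[3] = 30 + 0 = 30
  P[4] = 40 + 0 = 40
  P[5] = 47 + 0 = 47
  P[6] = 44 + 16 = 60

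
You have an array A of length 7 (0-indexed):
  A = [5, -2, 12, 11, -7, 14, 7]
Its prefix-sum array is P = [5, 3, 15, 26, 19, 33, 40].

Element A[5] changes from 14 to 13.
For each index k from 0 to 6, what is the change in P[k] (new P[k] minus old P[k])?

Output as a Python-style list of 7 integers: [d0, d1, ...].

Answer: [0, 0, 0, 0, 0, -1, -1]

Derivation:
Element change: A[5] 14 -> 13, delta = -1
For k < 5: P[k] unchanged, delta_P[k] = 0
For k >= 5: P[k] shifts by exactly -1
Delta array: [0, 0, 0, 0, 0, -1, -1]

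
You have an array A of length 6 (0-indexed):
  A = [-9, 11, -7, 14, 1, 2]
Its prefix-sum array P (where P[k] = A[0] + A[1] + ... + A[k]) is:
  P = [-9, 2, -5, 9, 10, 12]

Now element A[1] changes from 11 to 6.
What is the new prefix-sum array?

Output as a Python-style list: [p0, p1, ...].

Answer: [-9, -3, -10, 4, 5, 7]

Derivation:
Change: A[1] 11 -> 6, delta = -5
P[k] for k < 1: unchanged (A[1] not included)
P[k] for k >= 1: shift by delta = -5
  P[0] = -9 + 0 = -9
  P[1] = 2 + -5 = -3
  P[2] = -5 + -5 = -10
  P[3] = 9 + -5 = 4
  P[4] = 10 + -5 = 5
  P[5] = 12 + -5 = 7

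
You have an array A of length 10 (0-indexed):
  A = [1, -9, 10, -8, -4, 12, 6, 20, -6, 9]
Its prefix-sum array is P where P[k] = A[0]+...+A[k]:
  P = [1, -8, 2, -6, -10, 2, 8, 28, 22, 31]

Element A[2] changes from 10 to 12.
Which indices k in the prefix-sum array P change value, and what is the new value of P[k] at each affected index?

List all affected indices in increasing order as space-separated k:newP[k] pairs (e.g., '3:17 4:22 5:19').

P[k] = A[0] + ... + A[k]
P[k] includes A[2] iff k >= 2
Affected indices: 2, 3, ..., 9; delta = 2
  P[2]: 2 + 2 = 4
  P[3]: -6 + 2 = -4
  P[4]: -10 + 2 = -8
  P[5]: 2 + 2 = 4
  P[6]: 8 + 2 = 10
  P[7]: 28 + 2 = 30
  P[8]: 22 + 2 = 24
  P[9]: 31 + 2 = 33

Answer: 2:4 3:-4 4:-8 5:4 6:10 7:30 8:24 9:33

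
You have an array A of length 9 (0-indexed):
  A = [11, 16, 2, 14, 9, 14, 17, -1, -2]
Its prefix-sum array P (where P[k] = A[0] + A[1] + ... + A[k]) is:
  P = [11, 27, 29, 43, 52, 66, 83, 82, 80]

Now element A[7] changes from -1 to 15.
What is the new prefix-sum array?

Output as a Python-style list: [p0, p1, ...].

Answer: [11, 27, 29, 43, 52, 66, 83, 98, 96]

Derivation:
Change: A[7] -1 -> 15, delta = 16
P[k] for k < 7: unchanged (A[7] not included)
P[k] for k >= 7: shift by delta = 16
  P[0] = 11 + 0 = 11
  P[1] = 27 + 0 = 27
  P[2] = 29 + 0 = 29
  P[3] = 43 + 0 = 43
  P[4] = 52 + 0 = 52
  P[5] = 66 + 0 = 66
  P[6] = 83 + 0 = 83
  P[7] = 82 + 16 = 98
  P[8] = 80 + 16 = 96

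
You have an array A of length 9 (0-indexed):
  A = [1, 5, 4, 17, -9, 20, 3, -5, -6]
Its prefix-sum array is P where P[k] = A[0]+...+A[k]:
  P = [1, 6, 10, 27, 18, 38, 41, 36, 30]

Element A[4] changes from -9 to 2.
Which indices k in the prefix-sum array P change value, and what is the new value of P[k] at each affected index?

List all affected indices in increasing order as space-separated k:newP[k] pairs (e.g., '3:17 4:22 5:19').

P[k] = A[0] + ... + A[k]
P[k] includes A[4] iff k >= 4
Affected indices: 4, 5, ..., 8; delta = 11
  P[4]: 18 + 11 = 29
  P[5]: 38 + 11 = 49
  P[6]: 41 + 11 = 52
  P[7]: 36 + 11 = 47
  P[8]: 30 + 11 = 41

Answer: 4:29 5:49 6:52 7:47 8:41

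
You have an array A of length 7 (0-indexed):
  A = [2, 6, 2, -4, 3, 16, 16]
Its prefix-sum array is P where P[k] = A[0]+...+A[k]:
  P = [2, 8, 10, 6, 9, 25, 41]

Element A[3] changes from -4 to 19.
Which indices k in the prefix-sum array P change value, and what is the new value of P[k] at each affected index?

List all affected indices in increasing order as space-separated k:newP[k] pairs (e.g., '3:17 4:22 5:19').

Answer: 3:29 4:32 5:48 6:64

Derivation:
P[k] = A[0] + ... + A[k]
P[k] includes A[3] iff k >= 3
Affected indices: 3, 4, ..., 6; delta = 23
  P[3]: 6 + 23 = 29
  P[4]: 9 + 23 = 32
  P[5]: 25 + 23 = 48
  P[6]: 41 + 23 = 64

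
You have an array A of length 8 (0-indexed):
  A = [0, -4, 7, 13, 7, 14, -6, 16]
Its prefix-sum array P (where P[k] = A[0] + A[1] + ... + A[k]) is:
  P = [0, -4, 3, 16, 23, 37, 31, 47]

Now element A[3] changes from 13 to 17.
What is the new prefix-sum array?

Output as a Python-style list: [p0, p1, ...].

Answer: [0, -4, 3, 20, 27, 41, 35, 51]

Derivation:
Change: A[3] 13 -> 17, delta = 4
P[k] for k < 3: unchanged (A[3] not included)
P[k] for k >= 3: shift by delta = 4
  P[0] = 0 + 0 = 0
  P[1] = -4 + 0 = -4
  P[2] = 3 + 0 = 3
  P[3] = 16 + 4 = 20
  P[4] = 23 + 4 = 27
  P[5] = 37 + 4 = 41
  P[6] = 31 + 4 = 35
  P[7] = 47 + 4 = 51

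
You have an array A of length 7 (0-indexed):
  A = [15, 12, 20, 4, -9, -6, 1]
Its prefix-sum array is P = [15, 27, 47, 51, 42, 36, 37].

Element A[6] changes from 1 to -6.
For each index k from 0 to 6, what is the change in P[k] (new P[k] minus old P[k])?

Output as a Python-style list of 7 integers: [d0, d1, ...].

Answer: [0, 0, 0, 0, 0, 0, -7]

Derivation:
Element change: A[6] 1 -> -6, delta = -7
For k < 6: P[k] unchanged, delta_P[k] = 0
For k >= 6: P[k] shifts by exactly -7
Delta array: [0, 0, 0, 0, 0, 0, -7]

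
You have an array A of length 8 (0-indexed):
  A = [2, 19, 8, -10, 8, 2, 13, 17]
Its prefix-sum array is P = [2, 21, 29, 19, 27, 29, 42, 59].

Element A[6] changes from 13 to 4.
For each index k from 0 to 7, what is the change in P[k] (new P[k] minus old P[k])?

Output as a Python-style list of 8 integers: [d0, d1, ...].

Answer: [0, 0, 0, 0, 0, 0, -9, -9]

Derivation:
Element change: A[6] 13 -> 4, delta = -9
For k < 6: P[k] unchanged, delta_P[k] = 0
For k >= 6: P[k] shifts by exactly -9
Delta array: [0, 0, 0, 0, 0, 0, -9, -9]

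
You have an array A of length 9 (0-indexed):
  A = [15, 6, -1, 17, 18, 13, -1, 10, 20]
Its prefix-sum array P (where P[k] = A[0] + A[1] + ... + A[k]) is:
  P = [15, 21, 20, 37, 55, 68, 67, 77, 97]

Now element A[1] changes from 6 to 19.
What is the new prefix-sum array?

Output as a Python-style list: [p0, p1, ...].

Answer: [15, 34, 33, 50, 68, 81, 80, 90, 110]

Derivation:
Change: A[1] 6 -> 19, delta = 13
P[k] for k < 1: unchanged (A[1] not included)
P[k] for k >= 1: shift by delta = 13
  P[0] = 15 + 0 = 15
  P[1] = 21 + 13 = 34
  P[2] = 20 + 13 = 33
  P[3] = 37 + 13 = 50
  P[4] = 55 + 13 = 68
  P[5] = 68 + 13 = 81
  P[6] = 67 + 13 = 80
  P[7] = 77 + 13 = 90
  P[8] = 97 + 13 = 110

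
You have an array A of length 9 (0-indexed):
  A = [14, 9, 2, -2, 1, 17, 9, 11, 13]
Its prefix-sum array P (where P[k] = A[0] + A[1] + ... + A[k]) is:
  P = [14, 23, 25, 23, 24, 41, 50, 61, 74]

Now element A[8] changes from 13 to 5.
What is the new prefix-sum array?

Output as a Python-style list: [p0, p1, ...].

Answer: [14, 23, 25, 23, 24, 41, 50, 61, 66]

Derivation:
Change: A[8] 13 -> 5, delta = -8
P[k] for k < 8: unchanged (A[8] not included)
P[k] for k >= 8: shift by delta = -8
  P[0] = 14 + 0 = 14
  P[1] = 23 + 0 = 23
  P[2] = 25 + 0 = 25
  P[3] = 23 + 0 = 23
  P[4] = 24 + 0 = 24
  P[5] = 41 + 0 = 41
  P[6] = 50 + 0 = 50
  P[7] = 61 + 0 = 61
  P[8] = 74 + -8 = 66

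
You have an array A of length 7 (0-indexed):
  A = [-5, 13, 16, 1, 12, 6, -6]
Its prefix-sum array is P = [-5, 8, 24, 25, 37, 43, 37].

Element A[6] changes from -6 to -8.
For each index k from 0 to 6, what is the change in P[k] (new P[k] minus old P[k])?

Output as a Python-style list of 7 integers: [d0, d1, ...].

Answer: [0, 0, 0, 0, 0, 0, -2]

Derivation:
Element change: A[6] -6 -> -8, delta = -2
For k < 6: P[k] unchanged, delta_P[k] = 0
For k >= 6: P[k] shifts by exactly -2
Delta array: [0, 0, 0, 0, 0, 0, -2]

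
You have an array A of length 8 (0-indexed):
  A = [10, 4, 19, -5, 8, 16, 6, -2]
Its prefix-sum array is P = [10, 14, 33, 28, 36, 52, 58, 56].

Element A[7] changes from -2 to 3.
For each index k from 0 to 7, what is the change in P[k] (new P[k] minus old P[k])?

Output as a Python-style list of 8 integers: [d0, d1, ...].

Answer: [0, 0, 0, 0, 0, 0, 0, 5]

Derivation:
Element change: A[7] -2 -> 3, delta = 5
For k < 7: P[k] unchanged, delta_P[k] = 0
For k >= 7: P[k] shifts by exactly 5
Delta array: [0, 0, 0, 0, 0, 0, 0, 5]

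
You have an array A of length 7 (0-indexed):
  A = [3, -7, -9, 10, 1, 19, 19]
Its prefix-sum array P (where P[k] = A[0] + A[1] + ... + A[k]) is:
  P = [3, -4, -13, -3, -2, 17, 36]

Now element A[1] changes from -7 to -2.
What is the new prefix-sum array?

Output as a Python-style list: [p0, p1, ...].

Answer: [3, 1, -8, 2, 3, 22, 41]

Derivation:
Change: A[1] -7 -> -2, delta = 5
P[k] for k < 1: unchanged (A[1] not included)
P[k] for k >= 1: shift by delta = 5
  P[0] = 3 + 0 = 3
  P[1] = -4 + 5 = 1
  P[2] = -13 + 5 = -8
  P[3] = -3 + 5 = 2
  P[4] = -2 + 5 = 3
  P[5] = 17 + 5 = 22
  P[6] = 36 + 5 = 41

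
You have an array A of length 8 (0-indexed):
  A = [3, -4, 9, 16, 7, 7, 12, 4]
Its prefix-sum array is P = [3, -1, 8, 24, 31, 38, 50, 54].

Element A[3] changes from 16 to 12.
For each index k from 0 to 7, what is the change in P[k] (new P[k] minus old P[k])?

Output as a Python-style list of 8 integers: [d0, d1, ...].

Answer: [0, 0, 0, -4, -4, -4, -4, -4]

Derivation:
Element change: A[3] 16 -> 12, delta = -4
For k < 3: P[k] unchanged, delta_P[k] = 0
For k >= 3: P[k] shifts by exactly -4
Delta array: [0, 0, 0, -4, -4, -4, -4, -4]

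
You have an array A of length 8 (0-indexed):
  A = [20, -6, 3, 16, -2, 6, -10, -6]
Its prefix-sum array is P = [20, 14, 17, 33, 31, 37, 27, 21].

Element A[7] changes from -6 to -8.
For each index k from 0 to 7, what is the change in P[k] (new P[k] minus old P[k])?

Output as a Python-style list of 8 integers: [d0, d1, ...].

Element change: A[7] -6 -> -8, delta = -2
For k < 7: P[k] unchanged, delta_P[k] = 0
For k >= 7: P[k] shifts by exactly -2
Delta array: [0, 0, 0, 0, 0, 0, 0, -2]

Answer: [0, 0, 0, 0, 0, 0, 0, -2]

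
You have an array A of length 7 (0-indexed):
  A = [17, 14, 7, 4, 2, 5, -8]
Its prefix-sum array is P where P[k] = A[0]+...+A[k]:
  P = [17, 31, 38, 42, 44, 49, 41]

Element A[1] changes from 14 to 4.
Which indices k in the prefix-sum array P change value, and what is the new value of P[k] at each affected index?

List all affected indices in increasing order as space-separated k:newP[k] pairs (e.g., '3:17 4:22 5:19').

P[k] = A[0] + ... + A[k]
P[k] includes A[1] iff k >= 1
Affected indices: 1, 2, ..., 6; delta = -10
  P[1]: 31 + -10 = 21
  P[2]: 38 + -10 = 28
  P[3]: 42 + -10 = 32
  P[4]: 44 + -10 = 34
  P[5]: 49 + -10 = 39
  P[6]: 41 + -10 = 31

Answer: 1:21 2:28 3:32 4:34 5:39 6:31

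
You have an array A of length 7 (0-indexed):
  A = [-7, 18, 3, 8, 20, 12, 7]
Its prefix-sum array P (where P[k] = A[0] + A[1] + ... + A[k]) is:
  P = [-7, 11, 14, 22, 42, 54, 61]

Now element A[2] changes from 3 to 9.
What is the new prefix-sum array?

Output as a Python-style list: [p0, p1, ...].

Change: A[2] 3 -> 9, delta = 6
P[k] for k < 2: unchanged (A[2] not included)
P[k] for k >= 2: shift by delta = 6
  P[0] = -7 + 0 = -7
  P[1] = 11 + 0 = 11
  P[2] = 14 + 6 = 20
  P[3] = 22 + 6 = 28
  P[4] = 42 + 6 = 48
  P[5] = 54 + 6 = 60
  P[6] = 61 + 6 = 67

Answer: [-7, 11, 20, 28, 48, 60, 67]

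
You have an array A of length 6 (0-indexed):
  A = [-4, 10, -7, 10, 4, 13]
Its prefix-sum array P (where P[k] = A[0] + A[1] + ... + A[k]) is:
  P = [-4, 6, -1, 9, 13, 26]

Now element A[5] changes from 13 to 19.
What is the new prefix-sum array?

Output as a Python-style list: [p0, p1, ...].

Answer: [-4, 6, -1, 9, 13, 32]

Derivation:
Change: A[5] 13 -> 19, delta = 6
P[k] for k < 5: unchanged (A[5] not included)
P[k] for k >= 5: shift by delta = 6
  P[0] = -4 + 0 = -4
  P[1] = 6 + 0 = 6
  P[2] = -1 + 0 = -1
  P[3] = 9 + 0 = 9
  P[4] = 13 + 0 = 13
  P[5] = 26 + 6 = 32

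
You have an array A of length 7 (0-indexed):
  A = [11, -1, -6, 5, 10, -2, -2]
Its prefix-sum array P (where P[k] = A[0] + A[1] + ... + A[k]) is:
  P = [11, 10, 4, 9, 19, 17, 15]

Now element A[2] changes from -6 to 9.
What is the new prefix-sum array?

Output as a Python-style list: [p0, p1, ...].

Answer: [11, 10, 19, 24, 34, 32, 30]

Derivation:
Change: A[2] -6 -> 9, delta = 15
P[k] for k < 2: unchanged (A[2] not included)
P[k] for k >= 2: shift by delta = 15
  P[0] = 11 + 0 = 11
  P[1] = 10 + 0 = 10
  P[2] = 4 + 15 = 19
  P[3] = 9 + 15 = 24
  P[4] = 19 + 15 = 34
  P[5] = 17 + 15 = 32
  P[6] = 15 + 15 = 30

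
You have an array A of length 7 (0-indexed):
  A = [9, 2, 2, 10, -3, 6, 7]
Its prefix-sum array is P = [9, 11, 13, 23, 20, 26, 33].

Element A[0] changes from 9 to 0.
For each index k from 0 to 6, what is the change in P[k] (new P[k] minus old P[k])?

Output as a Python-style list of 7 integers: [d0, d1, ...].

Answer: [-9, -9, -9, -9, -9, -9, -9]

Derivation:
Element change: A[0] 9 -> 0, delta = -9
For k < 0: P[k] unchanged, delta_P[k] = 0
For k >= 0: P[k] shifts by exactly -9
Delta array: [-9, -9, -9, -9, -9, -9, -9]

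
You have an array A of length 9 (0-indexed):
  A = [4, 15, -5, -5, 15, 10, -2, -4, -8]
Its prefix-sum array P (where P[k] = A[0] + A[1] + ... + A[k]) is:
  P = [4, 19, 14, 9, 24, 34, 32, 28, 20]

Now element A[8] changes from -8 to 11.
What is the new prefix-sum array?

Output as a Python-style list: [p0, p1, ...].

Answer: [4, 19, 14, 9, 24, 34, 32, 28, 39]

Derivation:
Change: A[8] -8 -> 11, delta = 19
P[k] for k < 8: unchanged (A[8] not included)
P[k] for k >= 8: shift by delta = 19
  P[0] = 4 + 0 = 4
  P[1] = 19 + 0 = 19
  P[2] = 14 + 0 = 14
  P[3] = 9 + 0 = 9
  P[4] = 24 + 0 = 24
  P[5] = 34 + 0 = 34
  P[6] = 32 + 0 = 32
  P[7] = 28 + 0 = 28
  P[8] = 20 + 19 = 39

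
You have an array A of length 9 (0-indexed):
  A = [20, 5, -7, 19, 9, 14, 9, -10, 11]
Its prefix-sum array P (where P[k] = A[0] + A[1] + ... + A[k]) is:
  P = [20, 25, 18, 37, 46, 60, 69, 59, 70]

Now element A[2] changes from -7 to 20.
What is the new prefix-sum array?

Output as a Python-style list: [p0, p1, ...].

Answer: [20, 25, 45, 64, 73, 87, 96, 86, 97]

Derivation:
Change: A[2] -7 -> 20, delta = 27
P[k] for k < 2: unchanged (A[2] not included)
P[k] for k >= 2: shift by delta = 27
  P[0] = 20 + 0 = 20
  P[1] = 25 + 0 = 25
  P[2] = 18 + 27 = 45
  P[3] = 37 + 27 = 64
  P[4] = 46 + 27 = 73
  P[5] = 60 + 27 = 87
  P[6] = 69 + 27 = 96
  P[7] = 59 + 27 = 86
  P[8] = 70 + 27 = 97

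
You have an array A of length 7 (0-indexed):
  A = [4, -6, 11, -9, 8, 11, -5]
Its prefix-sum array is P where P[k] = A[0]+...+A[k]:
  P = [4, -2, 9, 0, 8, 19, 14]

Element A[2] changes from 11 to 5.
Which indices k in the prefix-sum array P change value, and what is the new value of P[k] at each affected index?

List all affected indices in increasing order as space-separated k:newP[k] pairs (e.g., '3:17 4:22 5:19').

Answer: 2:3 3:-6 4:2 5:13 6:8

Derivation:
P[k] = A[0] + ... + A[k]
P[k] includes A[2] iff k >= 2
Affected indices: 2, 3, ..., 6; delta = -6
  P[2]: 9 + -6 = 3
  P[3]: 0 + -6 = -6
  P[4]: 8 + -6 = 2
  P[5]: 19 + -6 = 13
  P[6]: 14 + -6 = 8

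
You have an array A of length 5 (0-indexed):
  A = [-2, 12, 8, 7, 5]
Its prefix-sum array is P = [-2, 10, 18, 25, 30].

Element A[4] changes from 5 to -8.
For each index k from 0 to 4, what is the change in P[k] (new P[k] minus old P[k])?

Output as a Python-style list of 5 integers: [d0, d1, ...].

Element change: A[4] 5 -> -8, delta = -13
For k < 4: P[k] unchanged, delta_P[k] = 0
For k >= 4: P[k] shifts by exactly -13
Delta array: [0, 0, 0, 0, -13]

Answer: [0, 0, 0, 0, -13]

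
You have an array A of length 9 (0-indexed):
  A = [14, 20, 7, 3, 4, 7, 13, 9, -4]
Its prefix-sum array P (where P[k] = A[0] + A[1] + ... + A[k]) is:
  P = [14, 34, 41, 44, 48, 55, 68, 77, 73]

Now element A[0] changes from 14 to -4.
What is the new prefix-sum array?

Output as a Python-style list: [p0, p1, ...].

Answer: [-4, 16, 23, 26, 30, 37, 50, 59, 55]

Derivation:
Change: A[0] 14 -> -4, delta = -18
P[k] for k < 0: unchanged (A[0] not included)
P[k] for k >= 0: shift by delta = -18
  P[0] = 14 + -18 = -4
  P[1] = 34 + -18 = 16
  P[2] = 41 + -18 = 23
  P[3] = 44 + -18 = 26
  P[4] = 48 + -18 = 30
  P[5] = 55 + -18 = 37
  P[6] = 68 + -18 = 50
  P[7] = 77 + -18 = 59
  P[8] = 73 + -18 = 55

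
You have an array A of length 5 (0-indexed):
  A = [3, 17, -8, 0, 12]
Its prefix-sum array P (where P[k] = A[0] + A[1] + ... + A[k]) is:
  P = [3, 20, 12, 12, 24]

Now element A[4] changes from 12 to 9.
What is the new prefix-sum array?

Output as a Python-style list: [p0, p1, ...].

Change: A[4] 12 -> 9, delta = -3
P[k] for k < 4: unchanged (A[4] not included)
P[k] for k >= 4: shift by delta = -3
  P[0] = 3 + 0 = 3
  P[1] = 20 + 0 = 20
  P[2] = 12 + 0 = 12
  P[3] = 12 + 0 = 12
  P[4] = 24 + -3 = 21

Answer: [3, 20, 12, 12, 21]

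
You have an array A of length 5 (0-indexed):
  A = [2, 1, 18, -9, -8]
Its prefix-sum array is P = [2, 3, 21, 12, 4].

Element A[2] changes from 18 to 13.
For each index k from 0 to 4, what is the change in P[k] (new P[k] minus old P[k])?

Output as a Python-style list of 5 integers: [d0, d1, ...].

Answer: [0, 0, -5, -5, -5]

Derivation:
Element change: A[2] 18 -> 13, delta = -5
For k < 2: P[k] unchanged, delta_P[k] = 0
For k >= 2: P[k] shifts by exactly -5
Delta array: [0, 0, -5, -5, -5]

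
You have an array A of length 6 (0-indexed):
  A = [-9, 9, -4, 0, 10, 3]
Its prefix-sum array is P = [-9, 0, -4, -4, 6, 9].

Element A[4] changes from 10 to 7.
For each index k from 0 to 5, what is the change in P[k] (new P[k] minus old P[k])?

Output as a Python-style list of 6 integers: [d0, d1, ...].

Element change: A[4] 10 -> 7, delta = -3
For k < 4: P[k] unchanged, delta_P[k] = 0
For k >= 4: P[k] shifts by exactly -3
Delta array: [0, 0, 0, 0, -3, -3]

Answer: [0, 0, 0, 0, -3, -3]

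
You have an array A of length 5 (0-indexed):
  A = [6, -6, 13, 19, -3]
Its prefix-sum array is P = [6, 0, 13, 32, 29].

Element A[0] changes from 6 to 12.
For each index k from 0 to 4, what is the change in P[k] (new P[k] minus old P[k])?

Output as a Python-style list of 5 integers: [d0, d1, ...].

Answer: [6, 6, 6, 6, 6]

Derivation:
Element change: A[0] 6 -> 12, delta = 6
For k < 0: P[k] unchanged, delta_P[k] = 0
For k >= 0: P[k] shifts by exactly 6
Delta array: [6, 6, 6, 6, 6]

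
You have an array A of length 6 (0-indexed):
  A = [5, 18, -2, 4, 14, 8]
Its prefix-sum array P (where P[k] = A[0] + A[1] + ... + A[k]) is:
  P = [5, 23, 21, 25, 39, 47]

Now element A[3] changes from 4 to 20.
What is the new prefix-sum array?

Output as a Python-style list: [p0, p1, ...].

Answer: [5, 23, 21, 41, 55, 63]

Derivation:
Change: A[3] 4 -> 20, delta = 16
P[k] for k < 3: unchanged (A[3] not included)
P[k] for k >= 3: shift by delta = 16
  P[0] = 5 + 0 = 5
  P[1] = 23 + 0 = 23
  P[2] = 21 + 0 = 21
  P[3] = 25 + 16 = 41
  P[4] = 39 + 16 = 55
  P[5] = 47 + 16 = 63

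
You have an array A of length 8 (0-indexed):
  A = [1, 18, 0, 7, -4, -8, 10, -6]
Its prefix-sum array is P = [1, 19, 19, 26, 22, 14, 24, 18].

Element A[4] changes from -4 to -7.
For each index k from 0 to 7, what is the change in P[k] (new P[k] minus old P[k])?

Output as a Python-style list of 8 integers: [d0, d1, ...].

Answer: [0, 0, 0, 0, -3, -3, -3, -3]

Derivation:
Element change: A[4] -4 -> -7, delta = -3
For k < 4: P[k] unchanged, delta_P[k] = 0
For k >= 4: P[k] shifts by exactly -3
Delta array: [0, 0, 0, 0, -3, -3, -3, -3]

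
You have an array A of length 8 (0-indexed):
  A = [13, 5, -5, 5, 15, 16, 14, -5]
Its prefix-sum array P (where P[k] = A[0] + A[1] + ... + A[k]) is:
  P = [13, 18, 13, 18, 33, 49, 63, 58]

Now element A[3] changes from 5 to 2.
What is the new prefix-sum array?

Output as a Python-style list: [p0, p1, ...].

Answer: [13, 18, 13, 15, 30, 46, 60, 55]

Derivation:
Change: A[3] 5 -> 2, delta = -3
P[k] for k < 3: unchanged (A[3] not included)
P[k] for k >= 3: shift by delta = -3
  P[0] = 13 + 0 = 13
  P[1] = 18 + 0 = 18
  P[2] = 13 + 0 = 13
  P[3] = 18 + -3 = 15
  P[4] = 33 + -3 = 30
  P[5] = 49 + -3 = 46
  P[6] = 63 + -3 = 60
  P[7] = 58 + -3 = 55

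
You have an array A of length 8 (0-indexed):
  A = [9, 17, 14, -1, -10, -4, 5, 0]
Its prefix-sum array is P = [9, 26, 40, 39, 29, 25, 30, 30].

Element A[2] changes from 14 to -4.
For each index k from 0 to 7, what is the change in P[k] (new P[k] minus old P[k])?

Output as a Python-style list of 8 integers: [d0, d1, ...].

Element change: A[2] 14 -> -4, delta = -18
For k < 2: P[k] unchanged, delta_P[k] = 0
For k >= 2: P[k] shifts by exactly -18
Delta array: [0, 0, -18, -18, -18, -18, -18, -18]

Answer: [0, 0, -18, -18, -18, -18, -18, -18]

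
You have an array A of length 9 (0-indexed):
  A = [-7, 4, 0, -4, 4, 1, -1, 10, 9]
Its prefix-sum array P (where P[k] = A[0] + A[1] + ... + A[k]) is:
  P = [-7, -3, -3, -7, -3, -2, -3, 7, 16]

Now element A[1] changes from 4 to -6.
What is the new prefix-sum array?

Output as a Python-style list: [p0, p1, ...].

Answer: [-7, -13, -13, -17, -13, -12, -13, -3, 6]

Derivation:
Change: A[1] 4 -> -6, delta = -10
P[k] for k < 1: unchanged (A[1] not included)
P[k] for k >= 1: shift by delta = -10
  P[0] = -7 + 0 = -7
  P[1] = -3 + -10 = -13
  P[2] = -3 + -10 = -13
  P[3] = -7 + -10 = -17
  P[4] = -3 + -10 = -13
  P[5] = -2 + -10 = -12
  P[6] = -3 + -10 = -13
  P[7] = 7 + -10 = -3
  P[8] = 16 + -10 = 6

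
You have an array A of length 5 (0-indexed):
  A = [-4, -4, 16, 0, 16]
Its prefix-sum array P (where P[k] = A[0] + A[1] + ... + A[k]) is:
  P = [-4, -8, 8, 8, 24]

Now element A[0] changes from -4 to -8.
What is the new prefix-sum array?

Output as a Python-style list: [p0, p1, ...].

Change: A[0] -4 -> -8, delta = -4
P[k] for k < 0: unchanged (A[0] not included)
P[k] for k >= 0: shift by delta = -4
  P[0] = -4 + -4 = -8
  P[1] = -8 + -4 = -12
  P[2] = 8 + -4 = 4
  P[3] = 8 + -4 = 4
  P[4] = 24 + -4 = 20

Answer: [-8, -12, 4, 4, 20]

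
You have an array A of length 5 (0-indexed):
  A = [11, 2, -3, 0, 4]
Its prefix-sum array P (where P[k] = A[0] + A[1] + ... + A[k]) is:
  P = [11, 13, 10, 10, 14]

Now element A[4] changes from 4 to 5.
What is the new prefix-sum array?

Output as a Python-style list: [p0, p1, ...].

Answer: [11, 13, 10, 10, 15]

Derivation:
Change: A[4] 4 -> 5, delta = 1
P[k] for k < 4: unchanged (A[4] not included)
P[k] for k >= 4: shift by delta = 1
  P[0] = 11 + 0 = 11
  P[1] = 13 + 0 = 13
  P[2] = 10 + 0 = 10
  P[3] = 10 + 0 = 10
  P[4] = 14 + 1 = 15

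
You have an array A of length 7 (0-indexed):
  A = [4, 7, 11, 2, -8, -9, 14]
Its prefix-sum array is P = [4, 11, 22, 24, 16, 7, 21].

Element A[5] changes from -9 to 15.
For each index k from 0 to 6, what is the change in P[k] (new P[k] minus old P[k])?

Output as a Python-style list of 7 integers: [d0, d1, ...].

Element change: A[5] -9 -> 15, delta = 24
For k < 5: P[k] unchanged, delta_P[k] = 0
For k >= 5: P[k] shifts by exactly 24
Delta array: [0, 0, 0, 0, 0, 24, 24]

Answer: [0, 0, 0, 0, 0, 24, 24]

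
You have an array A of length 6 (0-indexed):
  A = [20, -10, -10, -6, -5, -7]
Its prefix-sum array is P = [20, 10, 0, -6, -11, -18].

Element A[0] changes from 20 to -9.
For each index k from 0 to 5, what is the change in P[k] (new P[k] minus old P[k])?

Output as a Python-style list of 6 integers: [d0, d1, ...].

Element change: A[0] 20 -> -9, delta = -29
For k < 0: P[k] unchanged, delta_P[k] = 0
For k >= 0: P[k] shifts by exactly -29
Delta array: [-29, -29, -29, -29, -29, -29]

Answer: [-29, -29, -29, -29, -29, -29]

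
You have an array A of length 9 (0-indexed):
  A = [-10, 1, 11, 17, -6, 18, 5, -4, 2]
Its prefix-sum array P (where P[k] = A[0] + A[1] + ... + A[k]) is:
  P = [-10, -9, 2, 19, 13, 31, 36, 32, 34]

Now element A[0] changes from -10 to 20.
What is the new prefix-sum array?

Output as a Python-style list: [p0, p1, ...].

Change: A[0] -10 -> 20, delta = 30
P[k] for k < 0: unchanged (A[0] not included)
P[k] for k >= 0: shift by delta = 30
  P[0] = -10 + 30 = 20
  P[1] = -9 + 30 = 21
  P[2] = 2 + 30 = 32
  P[3] = 19 + 30 = 49
  P[4] = 13 + 30 = 43
  P[5] = 31 + 30 = 61
  P[6] = 36 + 30 = 66
  P[7] = 32 + 30 = 62
  P[8] = 34 + 30 = 64

Answer: [20, 21, 32, 49, 43, 61, 66, 62, 64]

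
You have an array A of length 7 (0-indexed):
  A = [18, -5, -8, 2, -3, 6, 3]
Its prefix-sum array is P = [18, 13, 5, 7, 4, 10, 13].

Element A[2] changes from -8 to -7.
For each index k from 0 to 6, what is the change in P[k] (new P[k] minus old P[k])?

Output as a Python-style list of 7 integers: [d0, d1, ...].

Answer: [0, 0, 1, 1, 1, 1, 1]

Derivation:
Element change: A[2] -8 -> -7, delta = 1
For k < 2: P[k] unchanged, delta_P[k] = 0
For k >= 2: P[k] shifts by exactly 1
Delta array: [0, 0, 1, 1, 1, 1, 1]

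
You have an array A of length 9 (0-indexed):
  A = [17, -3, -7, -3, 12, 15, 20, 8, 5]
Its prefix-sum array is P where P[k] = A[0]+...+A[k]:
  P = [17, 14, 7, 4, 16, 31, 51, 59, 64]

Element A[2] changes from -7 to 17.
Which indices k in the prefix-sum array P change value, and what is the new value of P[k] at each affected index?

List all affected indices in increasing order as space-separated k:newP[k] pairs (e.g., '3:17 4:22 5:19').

P[k] = A[0] + ... + A[k]
P[k] includes A[2] iff k >= 2
Affected indices: 2, 3, ..., 8; delta = 24
  P[2]: 7 + 24 = 31
  P[3]: 4 + 24 = 28
  P[4]: 16 + 24 = 40
  P[5]: 31 + 24 = 55
  P[6]: 51 + 24 = 75
  P[7]: 59 + 24 = 83
  P[8]: 64 + 24 = 88

Answer: 2:31 3:28 4:40 5:55 6:75 7:83 8:88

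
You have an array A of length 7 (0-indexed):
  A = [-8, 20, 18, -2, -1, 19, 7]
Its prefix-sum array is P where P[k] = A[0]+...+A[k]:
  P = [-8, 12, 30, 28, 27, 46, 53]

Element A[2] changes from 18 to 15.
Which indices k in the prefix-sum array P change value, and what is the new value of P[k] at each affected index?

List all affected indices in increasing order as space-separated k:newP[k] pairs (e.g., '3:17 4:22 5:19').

P[k] = A[0] + ... + A[k]
P[k] includes A[2] iff k >= 2
Affected indices: 2, 3, ..., 6; delta = -3
  P[2]: 30 + -3 = 27
  P[3]: 28 + -3 = 25
  P[4]: 27 + -3 = 24
  P[5]: 46 + -3 = 43
  P[6]: 53 + -3 = 50

Answer: 2:27 3:25 4:24 5:43 6:50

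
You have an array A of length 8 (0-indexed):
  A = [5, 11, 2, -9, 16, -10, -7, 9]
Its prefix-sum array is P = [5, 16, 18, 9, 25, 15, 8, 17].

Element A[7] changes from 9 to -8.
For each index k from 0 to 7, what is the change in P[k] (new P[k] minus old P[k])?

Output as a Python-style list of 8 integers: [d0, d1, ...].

Answer: [0, 0, 0, 0, 0, 0, 0, -17]

Derivation:
Element change: A[7] 9 -> -8, delta = -17
For k < 7: P[k] unchanged, delta_P[k] = 0
For k >= 7: P[k] shifts by exactly -17
Delta array: [0, 0, 0, 0, 0, 0, 0, -17]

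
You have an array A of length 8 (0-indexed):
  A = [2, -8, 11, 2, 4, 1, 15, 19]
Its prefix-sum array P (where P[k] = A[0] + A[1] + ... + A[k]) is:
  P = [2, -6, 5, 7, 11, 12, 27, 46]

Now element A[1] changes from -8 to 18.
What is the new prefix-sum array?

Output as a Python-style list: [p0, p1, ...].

Answer: [2, 20, 31, 33, 37, 38, 53, 72]

Derivation:
Change: A[1] -8 -> 18, delta = 26
P[k] for k < 1: unchanged (A[1] not included)
P[k] for k >= 1: shift by delta = 26
  P[0] = 2 + 0 = 2
  P[1] = -6 + 26 = 20
  P[2] = 5 + 26 = 31
  P[3] = 7 + 26 = 33
  P[4] = 11 + 26 = 37
  P[5] = 12 + 26 = 38
  P[6] = 27 + 26 = 53
  P[7] = 46 + 26 = 72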